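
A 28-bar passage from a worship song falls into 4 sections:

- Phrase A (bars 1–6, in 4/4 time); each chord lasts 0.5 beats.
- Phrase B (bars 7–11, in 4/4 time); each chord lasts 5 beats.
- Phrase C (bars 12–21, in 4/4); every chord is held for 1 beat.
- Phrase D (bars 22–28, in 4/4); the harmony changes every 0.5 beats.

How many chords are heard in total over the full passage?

A: 6 bars × 4 beats = 24 beats; 0.5 beats/chord → 48 chords.
B: 5 bars × 4 beats = 20 beats; 5 beats/chord → 4 chords.
C: 10 bars × 4 beats = 40 beats; 1 beat/chord → 40 chords.
D: 7 bars × 4 beats = 28 beats; 0.5 beats/chord → 56 chords.
Total: 48 + 4 + 40 + 56 = 148.

148 chords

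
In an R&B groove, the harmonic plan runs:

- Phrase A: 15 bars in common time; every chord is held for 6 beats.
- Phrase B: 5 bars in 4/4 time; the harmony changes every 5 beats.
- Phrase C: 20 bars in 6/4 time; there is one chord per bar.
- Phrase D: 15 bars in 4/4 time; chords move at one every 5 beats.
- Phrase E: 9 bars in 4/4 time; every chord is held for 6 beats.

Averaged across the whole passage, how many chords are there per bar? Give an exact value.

13/16 chords per bar

A: 15 × 4 = 60 beats ÷ 6 = 10 chords.
B: 5 × 4 = 20 beats ÷ 5 = 4 chords.
C: 20 × 6 = 120 beats ÷ 6 = 20 chords.
D: 15 × 4 = 60 beats ÷ 5 = 12 chords.
E: 9 × 4 = 36 beats ÷ 6 = 6 chords.
Overall: 52 chords over 64 bars → 52/64 = 13/16 chords per bar.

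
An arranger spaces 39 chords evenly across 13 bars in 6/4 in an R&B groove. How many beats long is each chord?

13 bars × 6 beats/bar = 78 beats total.
78 beats ÷ 39 chords = 2 beats per chord.
(That is a half note.)

2 beats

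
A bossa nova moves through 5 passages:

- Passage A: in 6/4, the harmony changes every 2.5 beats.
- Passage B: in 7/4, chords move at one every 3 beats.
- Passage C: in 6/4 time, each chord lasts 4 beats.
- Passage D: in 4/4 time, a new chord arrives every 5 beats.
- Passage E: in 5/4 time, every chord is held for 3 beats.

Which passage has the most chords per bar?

Passage A

A: each chord is 2.5 beats in 6/4, so 2.4 per bar.
B: each chord is 3 beats in 7/4, so 7/3 per bar.
C: each chord is 4 beats in 6/4, so 1.5 per bar.
D: each chord is 5 beats in 4/4, so 0.8 per bar.
E: each chord is 3 beats in 5/4, so 5/3 per bar.
Fastest is A at 2.4 chords/bar.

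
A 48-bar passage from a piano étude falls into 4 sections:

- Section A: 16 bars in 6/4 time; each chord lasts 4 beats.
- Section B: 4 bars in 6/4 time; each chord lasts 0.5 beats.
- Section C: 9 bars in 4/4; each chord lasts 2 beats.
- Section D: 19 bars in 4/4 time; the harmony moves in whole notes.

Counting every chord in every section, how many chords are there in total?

109 chords

A has 96 beats and chords last 4 each, so 24 chords.
B has 24 beats and chords last 0.5 each, so 48 chords.
C has 36 beats and chords last 2 each, so 18 chords.
D has 76 beats and chords last 4 each, so 19 chords.
Total: 24 + 48 + 18 + 19 = 109.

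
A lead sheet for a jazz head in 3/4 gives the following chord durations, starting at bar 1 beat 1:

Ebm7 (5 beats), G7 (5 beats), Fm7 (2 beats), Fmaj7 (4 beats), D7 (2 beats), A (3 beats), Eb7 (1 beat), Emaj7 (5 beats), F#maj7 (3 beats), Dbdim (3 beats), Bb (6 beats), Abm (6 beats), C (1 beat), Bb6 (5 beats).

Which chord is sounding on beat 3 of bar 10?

Beat 3 of bar 10 is beat (10−1)×3 + 3 = 30 overall.
Running totals: Ebm7 ends at 5, G7 ends at 10, Fm7 ends at 12, Fmaj7 ends at 16, D7 ends at 18, A ends at 21, Eb7 ends at 22, Emaj7 ends at 27, F#maj7 ends at 30.
Beat 30 falls within F#maj7.

F#maj7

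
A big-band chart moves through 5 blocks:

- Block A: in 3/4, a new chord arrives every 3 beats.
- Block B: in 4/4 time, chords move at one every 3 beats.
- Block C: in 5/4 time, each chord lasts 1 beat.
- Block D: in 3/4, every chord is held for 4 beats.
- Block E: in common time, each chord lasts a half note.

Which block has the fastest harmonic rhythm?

A: 3 beats/bar ÷ 3 beats/chord = 1 chord/bar.
B: 4 beats/bar ÷ 3 beats/chord = 4/3 chords/bar.
C: 5 beats/bar ÷ 1 beat/chord = 5 chords/bar.
D: 3 beats/bar ÷ 4 beats/chord = 0.75 chords/bar.
E: 4 beats/bar ÷ 2 beats/chord = 2 chords/bar.
Fastest is C at 5 chords/bar.

Block C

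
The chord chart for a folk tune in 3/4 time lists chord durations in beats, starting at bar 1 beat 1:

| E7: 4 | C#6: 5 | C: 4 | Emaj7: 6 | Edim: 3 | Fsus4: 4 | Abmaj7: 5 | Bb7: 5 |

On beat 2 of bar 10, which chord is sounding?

Beat 2 of bar 10 is beat (10−1)×3 + 2 = 29 overall.
Running totals: E7 ends at 4, C#6 ends at 9, C ends at 13, Emaj7 ends at 19, Edim ends at 22, Fsus4 ends at 26, Abmaj7 ends at 31.
Beat 29 falls within Abmaj7.

Abmaj7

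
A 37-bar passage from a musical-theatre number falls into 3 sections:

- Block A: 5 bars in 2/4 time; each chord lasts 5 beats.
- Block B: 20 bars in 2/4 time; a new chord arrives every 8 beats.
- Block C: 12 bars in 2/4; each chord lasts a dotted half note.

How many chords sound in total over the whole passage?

A has 10 beats and chords last 5 each, so 2 chords.
B has 40 beats and chords last 8 each, so 5 chords.
C has 24 beats and chords last 3 each, so 8 chords.
Total: 2 + 5 + 8 = 15.

15 chords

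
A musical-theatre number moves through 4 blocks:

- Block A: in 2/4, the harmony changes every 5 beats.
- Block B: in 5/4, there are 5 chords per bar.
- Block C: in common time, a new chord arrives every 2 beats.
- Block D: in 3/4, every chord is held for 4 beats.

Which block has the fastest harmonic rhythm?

A: 2 beats/bar ÷ 5 beats/chord = 0.4 chords/bar.
B: 5 beats/bar ÷ 1 beat/chord = 5 chords/bar.
C: 4 beats/bar ÷ 2 beats/chord = 2 chords/bar.
D: 3 beats/bar ÷ 4 beats/chord = 0.75 chords/bar.
Fastest is B at 5 chords/bar.

Block B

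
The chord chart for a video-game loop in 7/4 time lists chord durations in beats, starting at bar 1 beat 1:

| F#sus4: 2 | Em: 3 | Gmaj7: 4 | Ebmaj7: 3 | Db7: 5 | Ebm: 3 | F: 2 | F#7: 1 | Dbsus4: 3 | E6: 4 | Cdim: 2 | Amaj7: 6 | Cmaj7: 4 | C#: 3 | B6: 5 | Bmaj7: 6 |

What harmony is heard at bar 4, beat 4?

Dbsus4

Beat 4 of bar 4 is beat (4−1)×7 + 4 = 25 overall.
Running totals: F#sus4 ends at 2, Em ends at 5, Gmaj7 ends at 9, Ebmaj7 ends at 12, Db7 ends at 17, Ebm ends at 20, F ends at 22, F#7 ends at 23, Dbsus4 ends at 26.
Beat 25 falls within Dbsus4.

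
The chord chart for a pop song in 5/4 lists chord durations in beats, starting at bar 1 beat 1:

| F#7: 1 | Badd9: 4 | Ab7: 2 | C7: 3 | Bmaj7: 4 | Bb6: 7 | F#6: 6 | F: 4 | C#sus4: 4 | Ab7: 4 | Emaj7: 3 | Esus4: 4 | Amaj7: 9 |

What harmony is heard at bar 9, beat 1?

Beat 1 of bar 9 is beat (9−1)×5 + 1 = 41 overall.
Running totals: F#7 ends at 1, Badd9 ends at 5, Ab7 ends at 7, C7 ends at 10, Bmaj7 ends at 14, Bb6 ends at 21, F#6 ends at 27, F ends at 31, C#sus4 ends at 35, Ab7 ends at 39, Emaj7 ends at 42.
Beat 41 falls within Emaj7.

Emaj7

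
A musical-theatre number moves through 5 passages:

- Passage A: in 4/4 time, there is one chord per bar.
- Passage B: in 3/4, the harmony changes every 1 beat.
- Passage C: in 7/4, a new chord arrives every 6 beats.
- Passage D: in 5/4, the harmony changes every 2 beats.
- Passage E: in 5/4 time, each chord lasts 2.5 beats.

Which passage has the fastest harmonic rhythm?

Passage B

A: 4 beats/bar ÷ 4 beats/chord = 1 chord/bar.
B: 3 beats/bar ÷ 1 beat/chord = 3 chords/bar.
C: 7 beats/bar ÷ 6 beats/chord = 7/6 chords/bar.
D: 5 beats/bar ÷ 2 beats/chord = 2.5 chords/bar.
E: 5 beats/bar ÷ 2.5 beats/chord = 2 chords/bar.
Fastest is B at 3 chords/bar.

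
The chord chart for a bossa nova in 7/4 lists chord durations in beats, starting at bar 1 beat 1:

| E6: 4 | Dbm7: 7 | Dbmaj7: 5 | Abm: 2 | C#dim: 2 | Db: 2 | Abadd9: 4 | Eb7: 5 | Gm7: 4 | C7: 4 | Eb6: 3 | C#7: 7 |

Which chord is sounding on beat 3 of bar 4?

Abadd9

Beat 3 of bar 4 is beat (4−1)×7 + 3 = 24 overall.
Running totals: E6 ends at 4, Dbm7 ends at 11, Dbmaj7 ends at 16, Abm ends at 18, C#dim ends at 20, Db ends at 22, Abadd9 ends at 26.
Beat 24 falls within Abadd9.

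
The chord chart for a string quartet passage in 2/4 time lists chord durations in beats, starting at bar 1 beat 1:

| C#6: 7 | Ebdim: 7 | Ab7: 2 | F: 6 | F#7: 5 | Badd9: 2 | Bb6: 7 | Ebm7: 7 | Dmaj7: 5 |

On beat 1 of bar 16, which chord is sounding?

Bb6

Beat 1 of bar 16 is beat (16−1)×2 + 1 = 31 overall.
Running totals: C#6 ends at 7, Ebdim ends at 14, Ab7 ends at 16, F ends at 22, F#7 ends at 27, Badd9 ends at 29, Bb6 ends at 36.
Beat 31 falls within Bb6.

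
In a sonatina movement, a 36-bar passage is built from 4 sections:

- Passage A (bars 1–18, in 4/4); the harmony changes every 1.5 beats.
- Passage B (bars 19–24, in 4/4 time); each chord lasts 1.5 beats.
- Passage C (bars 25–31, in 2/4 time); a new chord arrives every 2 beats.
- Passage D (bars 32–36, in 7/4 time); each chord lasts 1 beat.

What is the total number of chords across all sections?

106 chords

A has 72 beats and chords last 1.5 each, so 48 chords.
B has 24 beats and chords last 1.5 each, so 16 chords.
C has 14 beats and chords last 2 each, so 7 chords.
D has 35 beats and chords last 1 each, so 35 chords.
Total: 48 + 16 + 7 + 35 = 106.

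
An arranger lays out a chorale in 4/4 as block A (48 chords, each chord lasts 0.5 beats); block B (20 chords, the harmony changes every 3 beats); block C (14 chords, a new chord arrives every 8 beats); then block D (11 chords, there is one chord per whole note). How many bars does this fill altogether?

60 bars

A: 48 × 0.5 = 24 beats = 6 bars.
B: 20 × 3 = 60 beats = 15 bars.
C: 14 × 8 = 112 beats = 28 bars.
D: 11 × 4 = 44 beats = 11 bars.
Total: 6 + 15 + 28 + 11 = 60 bars.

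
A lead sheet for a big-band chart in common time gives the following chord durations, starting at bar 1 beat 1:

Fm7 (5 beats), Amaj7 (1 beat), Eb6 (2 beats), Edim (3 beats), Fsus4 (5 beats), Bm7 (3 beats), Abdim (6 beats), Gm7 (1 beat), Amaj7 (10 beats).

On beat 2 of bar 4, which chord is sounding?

Fsus4

Beat 2 of bar 4 is beat (4−1)×4 + 2 = 14 overall.
Running totals: Fm7 ends at 5, Amaj7 ends at 6, Eb6 ends at 8, Edim ends at 11, Fsus4 ends at 16.
Beat 14 falls within Fsus4.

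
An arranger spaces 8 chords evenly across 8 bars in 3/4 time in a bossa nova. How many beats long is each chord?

8 bars × 3 beats/bar = 24 beats total.
24 beats ÷ 8 chords = 3 beats per chord.
(That is a dotted half note.)

3 beats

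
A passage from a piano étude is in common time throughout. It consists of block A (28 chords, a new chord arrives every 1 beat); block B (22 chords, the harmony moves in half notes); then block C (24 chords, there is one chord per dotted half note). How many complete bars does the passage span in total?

36 bars

A: 28 × 1 = 28 beats = 7 bars.
B: 22 × 2 = 44 beats = 11 bars.
C: 24 × 3 = 72 beats = 18 bars.
Total: 7 + 11 + 18 = 36 bars.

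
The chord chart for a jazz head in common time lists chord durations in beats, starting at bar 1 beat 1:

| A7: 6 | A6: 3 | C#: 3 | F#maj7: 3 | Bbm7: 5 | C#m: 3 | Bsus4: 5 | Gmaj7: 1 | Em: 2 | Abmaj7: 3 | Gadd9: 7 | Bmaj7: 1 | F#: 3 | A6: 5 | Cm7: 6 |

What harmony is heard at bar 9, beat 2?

Abmaj7

Beat 2 of bar 9 is beat (9−1)×4 + 2 = 34 overall.
Running totals: A7 ends at 6, A6 ends at 9, C# ends at 12, F#maj7 ends at 15, Bbm7 ends at 20, C#m ends at 23, Bsus4 ends at 28, Gmaj7 ends at 29, Em ends at 31, Abmaj7 ends at 34.
Beat 34 falls within Abmaj7.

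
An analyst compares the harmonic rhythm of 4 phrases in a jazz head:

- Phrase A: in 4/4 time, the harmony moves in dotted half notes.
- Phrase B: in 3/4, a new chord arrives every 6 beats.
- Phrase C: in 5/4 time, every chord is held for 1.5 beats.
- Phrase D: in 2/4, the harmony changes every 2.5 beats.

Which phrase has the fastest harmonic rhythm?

Phrase C

A: each chord is 3 beats in 4/4, so 4/3 per bar.
B: each chord is 6 beats in 3/4, so 0.5 per bar.
C: each chord is 1.5 beats in 5/4, so 10/3 per bar.
D: each chord is 2.5 beats in 2/4, so 0.8 per bar.
Fastest is C at 10/3 chords/bar.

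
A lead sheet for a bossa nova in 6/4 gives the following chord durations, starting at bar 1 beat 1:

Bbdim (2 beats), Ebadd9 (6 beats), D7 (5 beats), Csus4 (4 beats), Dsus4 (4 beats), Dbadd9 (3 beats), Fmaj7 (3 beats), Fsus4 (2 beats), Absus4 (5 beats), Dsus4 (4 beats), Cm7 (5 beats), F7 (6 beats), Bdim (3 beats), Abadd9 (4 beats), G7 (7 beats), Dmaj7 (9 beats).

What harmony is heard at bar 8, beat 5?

Beat 5 of bar 8 is beat (8−1)×6 + 5 = 47 overall.
Running totals: Bbdim ends at 2, Ebadd9 ends at 8, D7 ends at 13, Csus4 ends at 17, Dsus4 ends at 21, Dbadd9 ends at 24, Fmaj7 ends at 27, Fsus4 ends at 29, Absus4 ends at 34, Dsus4 ends at 38, Cm7 ends at 43, F7 ends at 49.
Beat 47 falls within F7.

F7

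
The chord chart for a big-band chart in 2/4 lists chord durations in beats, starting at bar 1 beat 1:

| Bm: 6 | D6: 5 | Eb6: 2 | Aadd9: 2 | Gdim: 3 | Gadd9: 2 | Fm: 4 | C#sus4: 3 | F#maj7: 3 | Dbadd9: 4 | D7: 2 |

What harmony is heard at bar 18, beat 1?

Beat 1 of bar 18 is beat (18−1)×2 + 1 = 35 overall.
Running totals: Bm ends at 6, D6 ends at 11, Eb6 ends at 13, Aadd9 ends at 15, Gdim ends at 18, Gadd9 ends at 20, Fm ends at 24, C#sus4 ends at 27, F#maj7 ends at 30, Dbadd9 ends at 34, D7 ends at 36.
Beat 35 falls within D7.

D7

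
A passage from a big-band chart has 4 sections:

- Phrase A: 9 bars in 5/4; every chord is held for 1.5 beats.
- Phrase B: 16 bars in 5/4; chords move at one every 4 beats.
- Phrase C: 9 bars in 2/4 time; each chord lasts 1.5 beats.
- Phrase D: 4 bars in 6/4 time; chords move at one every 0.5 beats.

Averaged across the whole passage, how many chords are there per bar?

55/19 chords per bar

A: 9 × 5 = 45 beats ÷ 1.5 = 30 chords.
B: 16 × 5 = 80 beats ÷ 4 = 20 chords.
C: 9 × 2 = 18 beats ÷ 1.5 = 12 chords.
D: 4 × 6 = 24 beats ÷ 0.5 = 48 chords.
Overall: 110 chords over 38 bars → 110/38 = 55/19 chords per bar.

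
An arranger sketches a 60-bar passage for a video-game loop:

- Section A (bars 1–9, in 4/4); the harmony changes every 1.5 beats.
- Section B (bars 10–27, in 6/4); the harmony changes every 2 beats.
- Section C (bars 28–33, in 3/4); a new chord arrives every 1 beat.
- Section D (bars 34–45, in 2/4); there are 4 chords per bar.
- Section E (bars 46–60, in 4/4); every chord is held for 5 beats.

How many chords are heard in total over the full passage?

156 chords

A: 9·4 = 36 beats, 36/1.5 = 24 chords.
B: 18·6 = 108 beats, 108/2 = 54 chords.
C: 6·3 = 18 beats, 18/1 = 18 chords.
D: 12·2 = 24 beats, 24/0.5 = 48 chords.
E: 15·4 = 60 beats, 60/5 = 12 chords.
Total: 24 + 54 + 18 + 48 + 12 = 156.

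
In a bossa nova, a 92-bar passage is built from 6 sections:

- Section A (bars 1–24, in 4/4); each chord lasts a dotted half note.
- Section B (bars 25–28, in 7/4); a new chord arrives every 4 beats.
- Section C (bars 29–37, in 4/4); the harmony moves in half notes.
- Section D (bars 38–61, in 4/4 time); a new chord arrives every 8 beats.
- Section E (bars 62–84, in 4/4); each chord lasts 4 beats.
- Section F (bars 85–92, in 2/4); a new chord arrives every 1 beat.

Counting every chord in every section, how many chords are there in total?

A has 96 beats and chords last 3 each, so 32 chords.
B has 28 beats and chords last 4 each, so 7 chords.
C has 36 beats and chords last 2 each, so 18 chords.
D has 96 beats and chords last 8 each, so 12 chords.
E has 92 beats and chords last 4 each, so 23 chords.
F has 16 beats and chords last 1 each, so 16 chords.
Total: 32 + 7 + 18 + 12 + 23 + 16 = 108.

108 chords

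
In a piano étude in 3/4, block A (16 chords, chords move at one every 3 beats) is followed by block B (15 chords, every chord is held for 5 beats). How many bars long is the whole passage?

A: 16 × 3 = 48 beats = 16 bars.
B: 15 × 5 = 75 beats = 25 bars.
Total: 16 + 25 = 41 bars.

41 bars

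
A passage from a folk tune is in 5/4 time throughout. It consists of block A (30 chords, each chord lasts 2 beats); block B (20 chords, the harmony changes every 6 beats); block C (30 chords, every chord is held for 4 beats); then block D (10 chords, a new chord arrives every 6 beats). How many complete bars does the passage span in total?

72 bars

A: 30 × 2 = 60 beats = 12 bars.
B: 20 × 6 = 120 beats = 24 bars.
C: 30 × 4 = 120 beats = 24 bars.
D: 10 × 6 = 60 beats = 12 bars.
Total: 12 + 24 + 24 + 12 = 72 bars.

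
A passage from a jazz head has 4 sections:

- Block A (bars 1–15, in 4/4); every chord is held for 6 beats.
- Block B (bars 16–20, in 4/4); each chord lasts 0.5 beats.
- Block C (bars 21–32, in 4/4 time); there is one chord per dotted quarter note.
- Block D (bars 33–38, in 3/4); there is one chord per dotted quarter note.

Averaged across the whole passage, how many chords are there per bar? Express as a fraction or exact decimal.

A: 15 bars of 4 beats is 60 beats; at 6 beats each that's 10 chords.
B: 5 bars of 4 beats is 20 beats; at 0.5 beats each that's 40 chords.
C: 12 bars of 4 beats is 48 beats; at 1.5 beats each that's 32 chords.
D: 6 bars of 3 beats is 18 beats; at 1.5 beats each that's 12 chords.
Overall: 94 chords over 38 bars → 94/38 = 47/19 chords per bar.

47/19 chords per bar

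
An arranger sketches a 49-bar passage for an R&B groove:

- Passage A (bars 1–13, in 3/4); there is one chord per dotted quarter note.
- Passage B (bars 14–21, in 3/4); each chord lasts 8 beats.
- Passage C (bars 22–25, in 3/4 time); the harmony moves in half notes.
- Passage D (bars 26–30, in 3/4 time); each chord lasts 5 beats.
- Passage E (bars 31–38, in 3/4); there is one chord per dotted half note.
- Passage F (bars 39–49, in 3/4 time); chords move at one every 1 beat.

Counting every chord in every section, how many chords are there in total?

A: 13 bars × 3 beats = 39 beats; 1.5 beats/chord → 26 chords.
B: 8 bars × 3 beats = 24 beats; 8 beats/chord → 3 chords.
C: 4 bars × 3 beats = 12 beats; 2 beats/chord → 6 chords.
D: 5 bars × 3 beats = 15 beats; 5 beats/chord → 3 chords.
E: 8 bars × 3 beats = 24 beats; 3 beats/chord → 8 chords.
F: 11 bars × 3 beats = 33 beats; 1 beat/chord → 33 chords.
Total: 26 + 3 + 6 + 3 + 8 + 33 = 79.

79 chords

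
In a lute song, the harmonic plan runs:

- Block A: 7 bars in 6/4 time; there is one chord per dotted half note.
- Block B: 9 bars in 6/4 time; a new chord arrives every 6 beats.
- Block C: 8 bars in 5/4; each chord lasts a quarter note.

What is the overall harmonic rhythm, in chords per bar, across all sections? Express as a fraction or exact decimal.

2.625 chords per bar

A: 7 bars of 6 beats is 42 beats; at 3 beats each that's 14 chords.
B: 9 bars of 6 beats is 54 beats; at 6 beats each that's 9 chords.
C: 8 bars of 5 beats is 40 beats; at 1 beat each that's 40 chords.
Overall: 63 chords over 24 bars → 63/24 = 2.625 chords per bar.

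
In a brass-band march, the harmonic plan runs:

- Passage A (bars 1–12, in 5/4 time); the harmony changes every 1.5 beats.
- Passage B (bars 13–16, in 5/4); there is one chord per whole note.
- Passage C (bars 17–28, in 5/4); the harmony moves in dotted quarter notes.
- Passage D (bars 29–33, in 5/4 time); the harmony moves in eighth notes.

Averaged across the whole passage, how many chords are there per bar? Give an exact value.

45/11 chords per bar

A: 12 bars of 5 beats is 60 beats; at 1.5 beats each that's 40 chords.
B: 4 bars of 5 beats is 20 beats; at 4 beats each that's 5 chords.
C: 12 bars of 5 beats is 60 beats; at 1.5 beats each that's 40 chords.
D: 5 bars of 5 beats is 25 beats; at 0.5 beats each that's 50 chords.
Overall: 135 chords over 33 bars → 135/33 = 45/11 chords per bar.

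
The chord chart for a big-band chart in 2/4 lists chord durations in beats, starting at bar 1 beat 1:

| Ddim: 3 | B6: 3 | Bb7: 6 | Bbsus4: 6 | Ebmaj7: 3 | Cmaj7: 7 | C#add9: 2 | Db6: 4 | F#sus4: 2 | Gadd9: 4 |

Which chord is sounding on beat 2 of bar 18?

F#sus4

Beat 2 of bar 18 is beat (18−1)×2 + 2 = 36 overall.
Running totals: Ddim ends at 3, B6 ends at 6, Bb7 ends at 12, Bbsus4 ends at 18, Ebmaj7 ends at 21, Cmaj7 ends at 28, C#add9 ends at 30, Db6 ends at 34, F#sus4 ends at 36.
Beat 36 falls within F#sus4.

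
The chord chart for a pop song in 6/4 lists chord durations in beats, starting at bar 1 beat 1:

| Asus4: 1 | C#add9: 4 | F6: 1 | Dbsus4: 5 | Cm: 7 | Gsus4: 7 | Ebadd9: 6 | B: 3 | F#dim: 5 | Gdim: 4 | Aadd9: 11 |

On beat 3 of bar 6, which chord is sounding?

Beat 3 of bar 6 is beat (6−1)×6 + 3 = 33 overall.
Running totals: Asus4 ends at 1, C#add9 ends at 5, F6 ends at 6, Dbsus4 ends at 11, Cm ends at 18, Gsus4 ends at 25, Ebadd9 ends at 31, B ends at 34.
Beat 33 falls within B.

B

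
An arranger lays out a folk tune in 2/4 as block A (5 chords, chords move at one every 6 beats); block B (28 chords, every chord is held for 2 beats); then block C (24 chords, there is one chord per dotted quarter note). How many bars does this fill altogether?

A: 5 × 6 = 30 beats = 15 bars.
B: 28 × 2 = 56 beats = 28 bars.
C: 24 × 1.5 = 36 beats = 18 bars.
Total: 15 + 28 + 18 = 61 bars.

61 bars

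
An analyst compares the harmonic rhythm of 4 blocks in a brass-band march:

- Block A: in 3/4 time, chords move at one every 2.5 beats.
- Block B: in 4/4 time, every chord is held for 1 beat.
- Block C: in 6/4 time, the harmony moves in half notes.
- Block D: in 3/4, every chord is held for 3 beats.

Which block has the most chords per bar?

Block B

A: each chord is 2.5 beats in 3/4, so 1.2 per bar.
B: each chord is 1 beat in 4/4, so 4 per bar.
C: each chord is 2 beats in 6/4, so 3 per bar.
D: each chord is 3 beats in 3/4, so 1 per bar.
Fastest is B at 4 chords/bar.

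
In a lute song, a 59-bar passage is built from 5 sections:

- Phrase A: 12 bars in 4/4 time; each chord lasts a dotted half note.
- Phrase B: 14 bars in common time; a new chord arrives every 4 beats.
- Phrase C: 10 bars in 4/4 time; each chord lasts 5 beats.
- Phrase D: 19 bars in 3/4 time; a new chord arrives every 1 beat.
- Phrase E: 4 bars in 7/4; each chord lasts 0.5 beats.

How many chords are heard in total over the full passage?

A: 12·4 = 48 beats, 48/3 = 16 chords.
B: 14·4 = 56 beats, 56/4 = 14 chords.
C: 10·4 = 40 beats, 40/5 = 8 chords.
D: 19·3 = 57 beats, 57/1 = 57 chords.
E: 4·7 = 28 beats, 28/0.5 = 56 chords.
Total: 16 + 14 + 8 + 57 + 56 = 151.

151 chords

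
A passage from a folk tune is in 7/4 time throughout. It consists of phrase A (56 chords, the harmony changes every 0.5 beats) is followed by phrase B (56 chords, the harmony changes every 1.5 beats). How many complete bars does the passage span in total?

16 bars

A: 56 × 0.5 = 28 beats = 4 bars.
B: 56 × 1.5 = 84 beats = 12 bars.
Total: 4 + 12 = 16 bars.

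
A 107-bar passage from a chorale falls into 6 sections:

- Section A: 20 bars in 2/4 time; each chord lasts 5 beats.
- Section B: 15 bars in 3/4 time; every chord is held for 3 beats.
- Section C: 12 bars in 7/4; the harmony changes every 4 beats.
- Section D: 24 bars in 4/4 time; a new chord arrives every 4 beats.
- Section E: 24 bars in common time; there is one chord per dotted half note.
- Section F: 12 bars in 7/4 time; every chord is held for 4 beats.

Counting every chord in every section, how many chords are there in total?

A: 20·2 = 40 beats, 40/5 = 8 chords.
B: 15·3 = 45 beats, 45/3 = 15 chords.
C: 12·7 = 84 beats, 84/4 = 21 chords.
D: 24·4 = 96 beats, 96/4 = 24 chords.
E: 24·4 = 96 beats, 96/3 = 32 chords.
F: 12·7 = 84 beats, 84/4 = 21 chords.
Total: 8 + 15 + 21 + 24 + 32 + 21 = 121.

121 chords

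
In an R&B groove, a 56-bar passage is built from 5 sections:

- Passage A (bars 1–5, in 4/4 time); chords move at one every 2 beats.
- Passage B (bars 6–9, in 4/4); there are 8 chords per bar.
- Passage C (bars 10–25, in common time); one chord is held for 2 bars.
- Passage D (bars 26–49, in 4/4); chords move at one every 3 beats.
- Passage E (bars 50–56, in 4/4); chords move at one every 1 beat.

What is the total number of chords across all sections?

110 chords

A has 20 beats and chords last 2 each, so 10 chords.
B has 16 beats and chords last 0.5 each, so 32 chords.
C has 64 beats and chords last 8 each, so 8 chords.
D has 96 beats and chords last 3 each, so 32 chords.
E has 28 beats and chords last 1 each, so 28 chords.
Total: 10 + 32 + 8 + 32 + 28 = 110.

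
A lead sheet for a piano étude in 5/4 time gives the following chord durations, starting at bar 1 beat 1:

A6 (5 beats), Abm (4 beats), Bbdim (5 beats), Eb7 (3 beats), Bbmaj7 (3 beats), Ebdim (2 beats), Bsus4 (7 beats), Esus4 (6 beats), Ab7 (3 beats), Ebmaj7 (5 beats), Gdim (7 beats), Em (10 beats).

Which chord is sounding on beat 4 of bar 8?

Beat 4 of bar 8 is beat (8−1)×5 + 4 = 39 overall.
Running totals: A6 ends at 5, Abm ends at 9, Bbdim ends at 14, Eb7 ends at 17, Bbmaj7 ends at 20, Ebdim ends at 22, Bsus4 ends at 29, Esus4 ends at 35, Ab7 ends at 38, Ebmaj7 ends at 43.
Beat 39 falls within Ebmaj7.

Ebmaj7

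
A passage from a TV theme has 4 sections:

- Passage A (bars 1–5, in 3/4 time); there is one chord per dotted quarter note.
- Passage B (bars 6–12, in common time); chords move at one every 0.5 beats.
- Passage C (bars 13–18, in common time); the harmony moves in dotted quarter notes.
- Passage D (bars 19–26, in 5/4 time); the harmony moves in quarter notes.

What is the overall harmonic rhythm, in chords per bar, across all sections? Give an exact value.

61/13 chords per bar

A: 5 bars of 3 beats is 15 beats; at 1.5 beats each that's 10 chords.
B: 7 bars of 4 beats is 28 beats; at 0.5 beats each that's 56 chords.
C: 6 bars of 4 beats is 24 beats; at 1.5 beats each that's 16 chords.
D: 8 bars of 5 beats is 40 beats; at 1 beat each that's 40 chords.
Overall: 122 chords over 26 bars → 122/26 = 61/13 chords per bar.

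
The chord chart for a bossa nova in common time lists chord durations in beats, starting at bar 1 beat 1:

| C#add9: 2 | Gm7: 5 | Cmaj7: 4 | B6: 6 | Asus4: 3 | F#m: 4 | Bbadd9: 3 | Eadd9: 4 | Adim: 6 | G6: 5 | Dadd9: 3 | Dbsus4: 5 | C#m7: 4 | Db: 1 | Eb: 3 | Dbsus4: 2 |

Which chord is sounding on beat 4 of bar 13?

Beat 4 of bar 13 is beat (13−1)×4 + 4 = 52 overall.
Running totals: C#add9 ends at 2, Gm7 ends at 7, Cmaj7 ends at 11, B6 ends at 17, Asus4 ends at 20, F#m ends at 24, Bbadd9 ends at 27, Eadd9 ends at 31, Adim ends at 37, G6 ends at 42, Dadd9 ends at 45, Dbsus4 ends at 50, C#m7 ends at 54.
Beat 52 falls within C#m7.

C#m7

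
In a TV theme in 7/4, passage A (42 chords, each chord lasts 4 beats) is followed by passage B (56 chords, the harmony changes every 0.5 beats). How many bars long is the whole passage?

28 bars

A: 42 × 4 = 168 beats = 24 bars.
B: 56 × 0.5 = 28 beats = 4 bars.
Total: 24 + 4 = 28 bars.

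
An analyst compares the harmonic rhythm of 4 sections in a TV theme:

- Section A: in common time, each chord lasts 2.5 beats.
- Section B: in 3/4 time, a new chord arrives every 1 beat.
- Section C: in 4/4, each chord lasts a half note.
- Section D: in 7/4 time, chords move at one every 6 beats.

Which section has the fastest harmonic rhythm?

A: each chord is 2.5 beats in 4/4, so 1.6 per bar.
B: each chord is 1 beat in 3/4, so 3 per bar.
C: each chord is 2 beats in 4/4, so 2 per bar.
D: each chord is 6 beats in 7/4, so 7/6 per bar.
Fastest is B at 3 chords/bar.

Section B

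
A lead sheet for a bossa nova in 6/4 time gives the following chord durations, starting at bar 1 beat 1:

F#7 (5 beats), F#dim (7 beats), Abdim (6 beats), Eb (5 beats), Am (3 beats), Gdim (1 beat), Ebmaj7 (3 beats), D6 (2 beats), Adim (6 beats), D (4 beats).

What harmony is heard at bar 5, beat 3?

Gdim

Beat 3 of bar 5 is beat (5−1)×6 + 3 = 27 overall.
Running totals: F#7 ends at 5, F#dim ends at 12, Abdim ends at 18, Eb ends at 23, Am ends at 26, Gdim ends at 27.
Beat 27 falls within Gdim.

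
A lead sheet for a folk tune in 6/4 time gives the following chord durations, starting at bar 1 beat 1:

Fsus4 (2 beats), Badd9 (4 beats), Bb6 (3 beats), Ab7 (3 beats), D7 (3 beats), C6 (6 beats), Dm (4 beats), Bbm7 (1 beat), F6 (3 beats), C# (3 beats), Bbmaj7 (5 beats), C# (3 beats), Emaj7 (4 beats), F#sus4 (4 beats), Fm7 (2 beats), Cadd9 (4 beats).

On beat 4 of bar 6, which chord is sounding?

Bbmaj7

Beat 4 of bar 6 is beat (6−1)×6 + 4 = 34 overall.
Running totals: Fsus4 ends at 2, Badd9 ends at 6, Bb6 ends at 9, Ab7 ends at 12, D7 ends at 15, C6 ends at 21, Dm ends at 25, Bbm7 ends at 26, F6 ends at 29, C# ends at 32, Bbmaj7 ends at 37.
Beat 34 falls within Bbmaj7.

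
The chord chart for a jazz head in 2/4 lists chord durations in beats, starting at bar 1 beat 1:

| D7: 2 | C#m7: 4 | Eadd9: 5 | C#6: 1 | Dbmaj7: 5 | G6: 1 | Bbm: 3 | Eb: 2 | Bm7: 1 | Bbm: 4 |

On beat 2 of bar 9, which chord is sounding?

G6

Beat 2 of bar 9 is beat (9−1)×2 + 2 = 18 overall.
Running totals: D7 ends at 2, C#m7 ends at 6, Eadd9 ends at 11, C#6 ends at 12, Dbmaj7 ends at 17, G6 ends at 18.
Beat 18 falls within G6.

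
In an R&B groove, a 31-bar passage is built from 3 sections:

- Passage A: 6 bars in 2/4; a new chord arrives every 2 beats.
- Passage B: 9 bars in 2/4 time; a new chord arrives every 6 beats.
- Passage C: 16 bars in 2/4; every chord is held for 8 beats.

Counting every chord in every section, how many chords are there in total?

A has 12 beats and chords last 2 each, so 6 chords.
B has 18 beats and chords last 6 each, so 3 chords.
C has 32 beats and chords last 8 each, so 4 chords.
Total: 6 + 3 + 4 = 13.

13 chords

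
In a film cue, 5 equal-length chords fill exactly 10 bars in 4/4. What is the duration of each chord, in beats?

8 beats

10 bars × 4 beats/bar = 40 beats total.
40 beats ÷ 5 chords = 8 beats per chord.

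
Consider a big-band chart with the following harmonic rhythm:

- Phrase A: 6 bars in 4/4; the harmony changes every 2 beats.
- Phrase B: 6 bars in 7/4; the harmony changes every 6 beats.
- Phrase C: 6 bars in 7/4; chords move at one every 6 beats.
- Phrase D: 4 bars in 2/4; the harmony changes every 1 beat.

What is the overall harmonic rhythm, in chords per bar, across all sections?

17/11 chords per bar

A: 6 bars of 4 beats is 24 beats; at 2 beats each that's 12 chords.
B: 6 bars of 7 beats is 42 beats; at 6 beats each that's 7 chords.
C: 6 bars of 7 beats is 42 beats; at 6 beats each that's 7 chords.
D: 4 bars of 2 beats is 8 beats; at 1 beat each that's 8 chords.
Overall: 34 chords over 22 bars → 34/22 = 17/11 chords per bar.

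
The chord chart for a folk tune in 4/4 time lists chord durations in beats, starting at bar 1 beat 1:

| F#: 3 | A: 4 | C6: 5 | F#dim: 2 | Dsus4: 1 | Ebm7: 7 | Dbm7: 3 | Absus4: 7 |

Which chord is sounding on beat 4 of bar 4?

Beat 4 of bar 4 is beat (4−1)×4 + 4 = 16 overall.
Running totals: F# ends at 3, A ends at 7, C6 ends at 12, F#dim ends at 14, Dsus4 ends at 15, Ebm7 ends at 22.
Beat 16 falls within Ebm7.

Ebm7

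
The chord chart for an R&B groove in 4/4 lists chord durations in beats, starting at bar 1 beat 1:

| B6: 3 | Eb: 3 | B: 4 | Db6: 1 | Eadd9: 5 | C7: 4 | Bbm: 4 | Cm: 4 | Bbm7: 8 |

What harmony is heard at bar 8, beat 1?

Bbm7

Beat 1 of bar 8 is beat (8−1)×4 + 1 = 29 overall.
Running totals: B6 ends at 3, Eb ends at 6, B ends at 10, Db6 ends at 11, Eadd9 ends at 16, C7 ends at 20, Bbm ends at 24, Cm ends at 28, Bbm7 ends at 36.
Beat 29 falls within Bbm7.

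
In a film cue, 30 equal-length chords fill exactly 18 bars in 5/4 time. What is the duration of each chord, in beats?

3 beats

18 bars × 5 beats/bar = 90 beats total.
90 beats ÷ 30 chords = 3 beats per chord.
(That is a dotted half note.)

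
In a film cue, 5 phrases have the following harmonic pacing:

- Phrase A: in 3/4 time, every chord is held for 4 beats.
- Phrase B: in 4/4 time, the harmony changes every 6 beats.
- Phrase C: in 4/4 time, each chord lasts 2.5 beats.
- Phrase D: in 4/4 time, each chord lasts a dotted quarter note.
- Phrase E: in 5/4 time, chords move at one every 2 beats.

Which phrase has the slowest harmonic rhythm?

Phrase B

A: 3 beats/bar ÷ 4 beats/chord = 0.75 chords/bar.
B: 4 beats/bar ÷ 6 beats/chord = 2/3 chords/bar.
C: 4 beats/bar ÷ 2.5 beats/chord = 1.6 chords/bar.
D: 4 beats/bar ÷ 1.5 beats/chord = 8/3 chords/bar.
E: 5 beats/bar ÷ 2 beats/chord = 2.5 chords/bar.
Slowest is B at 2/3 chords/bar.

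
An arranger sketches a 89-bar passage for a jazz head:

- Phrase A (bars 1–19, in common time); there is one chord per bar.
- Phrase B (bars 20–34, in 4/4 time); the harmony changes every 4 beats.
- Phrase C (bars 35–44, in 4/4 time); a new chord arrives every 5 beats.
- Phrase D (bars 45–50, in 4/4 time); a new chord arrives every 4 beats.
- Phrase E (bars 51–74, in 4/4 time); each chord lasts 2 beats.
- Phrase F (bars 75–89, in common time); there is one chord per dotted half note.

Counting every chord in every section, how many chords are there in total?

A has 76 beats and chords last 4 each, so 19 chords.
B has 60 beats and chords last 4 each, so 15 chords.
C has 40 beats and chords last 5 each, so 8 chords.
D has 24 beats and chords last 4 each, so 6 chords.
E has 96 beats and chords last 2 each, so 48 chords.
F has 60 beats and chords last 3 each, so 20 chords.
Total: 19 + 15 + 8 + 6 + 48 + 20 = 116.

116 chords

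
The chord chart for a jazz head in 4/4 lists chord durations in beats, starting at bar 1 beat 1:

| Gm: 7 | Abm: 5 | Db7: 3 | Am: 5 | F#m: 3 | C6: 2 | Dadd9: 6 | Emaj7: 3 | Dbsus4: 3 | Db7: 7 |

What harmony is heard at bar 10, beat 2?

Db7

Beat 2 of bar 10 is beat (10−1)×4 + 2 = 38 overall.
Running totals: Gm ends at 7, Abm ends at 12, Db7 ends at 15, Am ends at 20, F#m ends at 23, C6 ends at 25, Dadd9 ends at 31, Emaj7 ends at 34, Dbsus4 ends at 37, Db7 ends at 44.
Beat 38 falls within Db7.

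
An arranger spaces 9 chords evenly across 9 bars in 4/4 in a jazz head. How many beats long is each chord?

9 bars × 4 beats/bar = 36 beats total.
36 beats ÷ 9 chords = 4 beats per chord.
(That is a whole note.)

4 beats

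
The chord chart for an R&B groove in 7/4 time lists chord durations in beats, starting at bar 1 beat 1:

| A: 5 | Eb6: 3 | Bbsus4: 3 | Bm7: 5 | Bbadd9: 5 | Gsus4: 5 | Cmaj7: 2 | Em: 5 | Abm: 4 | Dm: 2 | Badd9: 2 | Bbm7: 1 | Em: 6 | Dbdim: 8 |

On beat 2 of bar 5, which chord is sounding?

Beat 2 of bar 5 is beat (5−1)×7 + 2 = 30 overall.
Running totals: A ends at 5, Eb6 ends at 8, Bbsus4 ends at 11, Bm7 ends at 16, Bbadd9 ends at 21, Gsus4 ends at 26, Cmaj7 ends at 28, Em ends at 33.
Beat 30 falls within Em.

Em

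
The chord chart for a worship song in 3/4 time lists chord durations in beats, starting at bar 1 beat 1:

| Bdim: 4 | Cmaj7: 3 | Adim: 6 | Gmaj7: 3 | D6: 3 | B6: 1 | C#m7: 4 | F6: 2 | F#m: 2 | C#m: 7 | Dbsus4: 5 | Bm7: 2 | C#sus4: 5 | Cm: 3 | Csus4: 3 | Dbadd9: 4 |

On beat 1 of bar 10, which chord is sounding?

Beat 1 of bar 10 is beat (10−1)×3 + 1 = 28 overall.
Running totals: Bdim ends at 4, Cmaj7 ends at 7, Adim ends at 13, Gmaj7 ends at 16, D6 ends at 19, B6 ends at 20, C#m7 ends at 24, F6 ends at 26, F#m ends at 28.
Beat 28 falls within F#m.

F#m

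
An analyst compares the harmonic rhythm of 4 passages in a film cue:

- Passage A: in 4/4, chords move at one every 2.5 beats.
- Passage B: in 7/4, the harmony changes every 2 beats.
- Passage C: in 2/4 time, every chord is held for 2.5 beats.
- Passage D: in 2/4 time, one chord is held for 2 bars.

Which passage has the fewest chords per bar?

Passage D

A: 4/2.5 = 1.6 chords/bar.
B: 7/2 = 3.5 chords/bar.
C: 2/2.5 = 0.8 chords/bar.
D: 2/4 = 0.5 chords/bar.
Slowest is D at 0.5 chords/bar.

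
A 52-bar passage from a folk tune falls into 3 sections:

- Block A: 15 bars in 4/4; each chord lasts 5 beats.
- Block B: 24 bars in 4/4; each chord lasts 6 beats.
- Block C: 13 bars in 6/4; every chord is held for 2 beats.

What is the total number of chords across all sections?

A: 15 bars × 4 beats = 60 beats; 5 beats/chord → 12 chords.
B: 24 bars × 4 beats = 96 beats; 6 beats/chord → 16 chords.
C: 13 bars × 6 beats = 78 beats; 2 beats/chord → 39 chords.
Total: 12 + 16 + 39 = 67.

67 chords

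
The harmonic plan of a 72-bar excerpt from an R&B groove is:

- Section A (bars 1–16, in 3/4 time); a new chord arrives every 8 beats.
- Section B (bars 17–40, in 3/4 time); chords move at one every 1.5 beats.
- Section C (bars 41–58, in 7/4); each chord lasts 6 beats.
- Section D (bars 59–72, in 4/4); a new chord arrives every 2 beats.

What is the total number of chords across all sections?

A: 16 bars × 3 beats = 48 beats; 8 beats/chord → 6 chords.
B: 24 bars × 3 beats = 72 beats; 1.5 beats/chord → 48 chords.
C: 18 bars × 7 beats = 126 beats; 6 beats/chord → 21 chords.
D: 14 bars × 4 beats = 56 beats; 2 beats/chord → 28 chords.
Total: 6 + 48 + 21 + 28 = 103.

103 chords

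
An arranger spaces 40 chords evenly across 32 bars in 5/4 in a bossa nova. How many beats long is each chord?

4 beats

32 bars × 5 beats/bar = 160 beats total.
160 beats ÷ 40 chords = 4 beats per chord.
(That is a whole note.)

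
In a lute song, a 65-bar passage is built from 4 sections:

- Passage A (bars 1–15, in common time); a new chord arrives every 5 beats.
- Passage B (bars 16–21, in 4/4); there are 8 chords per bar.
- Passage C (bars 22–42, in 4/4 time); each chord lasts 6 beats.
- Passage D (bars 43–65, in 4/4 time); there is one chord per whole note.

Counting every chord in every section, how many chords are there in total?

A: 15·4 = 60 beats, 60/5 = 12 chords.
B: 6·4 = 24 beats, 24/0.5 = 48 chords.
C: 21·4 = 84 beats, 84/6 = 14 chords.
D: 23·4 = 92 beats, 92/4 = 23 chords.
Total: 12 + 48 + 14 + 23 = 97.

97 chords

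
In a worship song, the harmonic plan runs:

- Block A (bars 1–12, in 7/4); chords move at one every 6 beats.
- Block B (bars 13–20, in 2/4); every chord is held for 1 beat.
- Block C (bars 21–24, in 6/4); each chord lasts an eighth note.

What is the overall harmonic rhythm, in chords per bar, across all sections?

A: 12 bars of 7 beats is 84 beats; at 6 beats each that's 14 chords.
B: 8 bars of 2 beats is 16 beats; at 1 beat each that's 16 chords.
C: 4 bars of 6 beats is 24 beats; at 0.5 beats each that's 48 chords.
Overall: 78 chords over 24 bars → 78/24 = 3.25 chords per bar.

3.25 chords per bar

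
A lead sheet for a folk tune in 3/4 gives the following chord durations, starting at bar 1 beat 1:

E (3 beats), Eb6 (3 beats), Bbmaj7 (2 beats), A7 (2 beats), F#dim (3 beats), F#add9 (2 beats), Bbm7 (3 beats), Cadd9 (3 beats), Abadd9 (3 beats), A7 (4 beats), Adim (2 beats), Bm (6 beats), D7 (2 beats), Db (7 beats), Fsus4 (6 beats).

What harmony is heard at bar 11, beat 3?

Beat 3 of bar 11 is beat (11−1)×3 + 3 = 33 overall.
Running totals: E ends at 3, Eb6 ends at 6, Bbmaj7 ends at 8, A7 ends at 10, F#dim ends at 13, F#add9 ends at 15, Bbm7 ends at 18, Cadd9 ends at 21, Abadd9 ends at 24, A7 ends at 28, Adim ends at 30, Bm ends at 36.
Beat 33 falls within Bm.

Bm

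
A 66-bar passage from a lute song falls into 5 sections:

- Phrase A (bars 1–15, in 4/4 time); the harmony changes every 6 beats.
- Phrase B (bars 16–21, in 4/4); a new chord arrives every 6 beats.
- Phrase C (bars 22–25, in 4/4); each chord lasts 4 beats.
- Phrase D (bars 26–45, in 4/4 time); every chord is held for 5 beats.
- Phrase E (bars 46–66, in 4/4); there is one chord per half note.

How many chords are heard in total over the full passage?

A has 60 beats and chords last 6 each, so 10 chords.
B has 24 beats and chords last 6 each, so 4 chords.
C has 16 beats and chords last 4 each, so 4 chords.
D has 80 beats and chords last 5 each, so 16 chords.
E has 84 beats and chords last 2 each, so 42 chords.
Total: 10 + 4 + 4 + 16 + 42 = 76.

76 chords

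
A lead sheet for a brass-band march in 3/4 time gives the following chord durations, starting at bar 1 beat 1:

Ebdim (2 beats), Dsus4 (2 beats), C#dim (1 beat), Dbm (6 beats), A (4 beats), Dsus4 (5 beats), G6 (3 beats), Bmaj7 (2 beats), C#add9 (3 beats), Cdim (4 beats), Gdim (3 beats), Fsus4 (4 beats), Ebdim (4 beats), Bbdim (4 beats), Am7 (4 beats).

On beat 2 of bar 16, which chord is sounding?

Beat 2 of bar 16 is beat (16−1)×3 + 2 = 47 overall.
Running totals: Ebdim ends at 2, Dsus4 ends at 4, C#dim ends at 5, Dbm ends at 11, A ends at 15, Dsus4 ends at 20, G6 ends at 23, Bmaj7 ends at 25, C#add9 ends at 28, Cdim ends at 32, Gdim ends at 35, Fsus4 ends at 39, Ebdim ends at 43, Bbdim ends at 47.
Beat 47 falls within Bbdim.

Bbdim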